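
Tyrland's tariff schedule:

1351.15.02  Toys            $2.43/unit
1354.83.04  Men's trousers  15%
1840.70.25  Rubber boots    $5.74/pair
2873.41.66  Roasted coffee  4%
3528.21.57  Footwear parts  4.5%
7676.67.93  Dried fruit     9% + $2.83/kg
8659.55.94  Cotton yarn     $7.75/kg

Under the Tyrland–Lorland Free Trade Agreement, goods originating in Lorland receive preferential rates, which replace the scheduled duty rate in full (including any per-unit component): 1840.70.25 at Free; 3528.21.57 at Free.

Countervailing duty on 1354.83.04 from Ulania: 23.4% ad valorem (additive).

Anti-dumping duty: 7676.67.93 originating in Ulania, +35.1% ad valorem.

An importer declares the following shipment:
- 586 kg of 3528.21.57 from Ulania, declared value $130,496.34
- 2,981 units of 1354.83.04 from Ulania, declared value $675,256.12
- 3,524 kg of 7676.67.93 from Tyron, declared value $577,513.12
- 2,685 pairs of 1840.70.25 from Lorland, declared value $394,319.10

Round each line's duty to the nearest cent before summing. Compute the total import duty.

$327,119.79

Line 1 (3528.21.57, Ulania, 586 kg, $130,496.34):
Base rate for 3528.21.57 is 4.5%.
3528.21.57 has an FTA preferential rate, but origin Ulania is not Lorland; base rate stands.
Duty = $130,496.34 × 4.5% = $5,872.34.
Line 2 (1354.83.04, Ulania, 2,981 units, $675,256.12):
Base rate for 1354.83.04 is 15%.
Additional duty on 1354.83.04 from Ulania: +23.4%. Applied ad valorem rate: 15% + 23.4% = 38.4%.
Duty = $675,256.12 × 38.4% = $259,298.35.
Line 3 (7676.67.93, Tyron, 3,524 kg, $577,513.12):
Base rate for 7676.67.93 is 9% + $2.83/kg.
The additional-duty order on 7676.67.93 targets Ulania, not Tyron; it does not apply.
Duty = $577,513.12 × 9% + 3,524 × $2.83 = $61,949.10.
Line 4 (1840.70.25, Lorland, 2,685 pairs, $394,319.10):
Base rate for 1840.70.25 is $5.74/pair.
Origin Lorland qualifies under the Tyrland–Lorland agreement and 1840.70.25 is covered: preferential rate Free applies instead.
Duty = $394,319.10 × 0% = $0.00.
Total = $5,872.34 + $259,298.35 + $61,949.10 + $0.00 = $327,119.79.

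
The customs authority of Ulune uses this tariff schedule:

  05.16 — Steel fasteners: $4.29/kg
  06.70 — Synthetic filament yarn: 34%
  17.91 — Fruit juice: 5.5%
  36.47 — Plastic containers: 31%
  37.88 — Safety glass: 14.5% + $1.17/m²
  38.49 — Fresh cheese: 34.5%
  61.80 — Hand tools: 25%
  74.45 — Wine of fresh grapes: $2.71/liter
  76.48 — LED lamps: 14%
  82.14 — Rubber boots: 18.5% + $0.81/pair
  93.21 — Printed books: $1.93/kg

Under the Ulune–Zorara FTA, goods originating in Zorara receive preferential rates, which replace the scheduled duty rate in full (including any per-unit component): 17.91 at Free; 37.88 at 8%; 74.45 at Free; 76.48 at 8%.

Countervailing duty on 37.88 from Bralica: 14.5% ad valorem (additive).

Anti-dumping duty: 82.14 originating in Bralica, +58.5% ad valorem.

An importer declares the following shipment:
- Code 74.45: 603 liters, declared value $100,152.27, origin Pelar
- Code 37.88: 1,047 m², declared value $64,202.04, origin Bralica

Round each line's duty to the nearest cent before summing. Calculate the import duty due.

Line 1 (74.45, Pelar, 603 liters, $100,152.27):
Base rate for 74.45 is $2.71/liter.
74.45 has an FTA preferential rate, but origin Pelar is not Zorara; base rate stands.
Duty = 603 × $2.71 = $1,634.13.
Line 2 (37.88, Bralica, 1,047 m², $64,202.04):
Base rate for 37.88 is 14.5% + $1.17/m².
37.88 has an FTA preferential rate, but origin Bralica is not Zorara; base rate stands.
Additional duty on 37.88 from Bralica: +14.5%. Applied ad valorem rate: 14.5% + 14.5% = 29%.
Duty = $64,202.04 × 29% + 1,047 × $1.17 = $19,843.58.
Total = $1,634.13 + $19,843.58 = $21,477.71.

$21,477.71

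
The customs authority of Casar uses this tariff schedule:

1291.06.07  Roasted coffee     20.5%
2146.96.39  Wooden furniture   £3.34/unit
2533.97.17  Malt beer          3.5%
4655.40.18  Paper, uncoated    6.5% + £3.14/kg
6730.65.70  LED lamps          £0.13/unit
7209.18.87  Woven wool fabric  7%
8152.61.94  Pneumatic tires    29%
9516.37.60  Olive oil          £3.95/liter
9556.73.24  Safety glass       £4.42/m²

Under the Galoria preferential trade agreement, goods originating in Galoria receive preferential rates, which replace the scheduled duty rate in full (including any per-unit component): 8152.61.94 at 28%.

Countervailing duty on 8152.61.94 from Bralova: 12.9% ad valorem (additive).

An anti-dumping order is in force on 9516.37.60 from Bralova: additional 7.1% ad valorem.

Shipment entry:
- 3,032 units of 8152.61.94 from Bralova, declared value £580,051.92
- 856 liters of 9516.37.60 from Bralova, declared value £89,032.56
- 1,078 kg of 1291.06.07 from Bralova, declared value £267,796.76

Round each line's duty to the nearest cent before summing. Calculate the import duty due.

£307,642.60

Line 1 (8152.61.94, Bralova, 3,032 units, £580,051.92):
Base rate for 8152.61.94 is 29%.
8152.61.94 has an FTA preferential rate, but origin Bralova is not Galoria; base rate stands.
Additional duty on 8152.61.94 from Bralova: +12.9%. Applied ad valorem rate: 29% + 12.9% = 41.9%.
Duty = £580,051.92 × 41.9% = £243,041.75.
Line 2 (9516.37.60, Bralova, 856 liters, £89,032.56):
Base rate for 9516.37.60 is £3.95/liter.
Additional duty on 9516.37.60 from Bralova: +7.1% ad valorem. Applied ad valorem rate = 7.1%.
Duty = £89,032.56 × 7.1% + 856 × £3.95 = £9,702.51.
Line 3 (1291.06.07, Bralova, 1,078 kg, £267,796.76):
Base rate for 1291.06.07 is 20.5%.
Duty = £267,796.76 × 20.5% = £54,898.34.
Total = £243,041.75 + £9,702.51 + £54,898.34 = £307,642.60.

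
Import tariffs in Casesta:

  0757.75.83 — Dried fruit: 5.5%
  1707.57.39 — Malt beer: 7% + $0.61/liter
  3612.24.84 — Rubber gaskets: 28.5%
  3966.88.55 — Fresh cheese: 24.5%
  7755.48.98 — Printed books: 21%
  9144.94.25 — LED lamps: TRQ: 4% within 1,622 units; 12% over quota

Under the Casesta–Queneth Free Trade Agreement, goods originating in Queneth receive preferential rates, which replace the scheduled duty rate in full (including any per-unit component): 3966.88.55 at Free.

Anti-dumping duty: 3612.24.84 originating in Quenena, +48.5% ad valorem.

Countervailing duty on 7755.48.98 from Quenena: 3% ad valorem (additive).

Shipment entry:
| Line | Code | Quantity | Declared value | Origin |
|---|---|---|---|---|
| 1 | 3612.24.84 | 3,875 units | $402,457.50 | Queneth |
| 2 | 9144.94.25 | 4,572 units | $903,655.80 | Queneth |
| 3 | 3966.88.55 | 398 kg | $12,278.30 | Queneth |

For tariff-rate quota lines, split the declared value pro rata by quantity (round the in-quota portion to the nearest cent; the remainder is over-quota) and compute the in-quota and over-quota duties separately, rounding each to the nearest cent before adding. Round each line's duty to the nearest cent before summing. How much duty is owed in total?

Line 1 (3612.24.84, Queneth, 3,875 units, $402,457.50):
Base rate for 3612.24.84 is 28.5%.
Origin Queneth is the FTA partner but 3612.24.84 is not on the preference list; base rate stands.
The additional-duty order on 3612.24.84 targets Quenena, not Queneth; it does not apply.
Duty = $402,457.50 × 28.5% = $114,700.39.
Line 2 (9144.94.25, Queneth, 4,572 units, $903,655.80):
Code 9144.94.25 is under a tariff-rate quota (threshold 1,622 units). In-quota: 1,622 units at 4%; over-quota: 2,950 units at 12%.
Pro-rata value split: in-quota = $903,655.80 × 1,622/4,572 = $320,588.30; over-quota = $903,655.80 − $320,588.30 = $583,067.50.
In-quota duty = $320,588.30 × 4% = $12,823.53. Over-quota duty = $583,067.50 × 12% = $69,968.10.
Line duty = $12,823.53 + $69,968.10 = $82,791.63.
Line 3 (3966.88.55, Queneth, 398 kg, $12,278.30):
Base rate for 3966.88.55 is 24.5%.
Origin Queneth qualifies under the Casesta–Queneth agreement and 3966.88.55 is covered: preferential rate Free applies instead.
Duty = $12,278.30 × 0% = $0.00.
Total = $114,700.39 + $82,791.63 + $0.00 = $197,492.02.

$197,492.02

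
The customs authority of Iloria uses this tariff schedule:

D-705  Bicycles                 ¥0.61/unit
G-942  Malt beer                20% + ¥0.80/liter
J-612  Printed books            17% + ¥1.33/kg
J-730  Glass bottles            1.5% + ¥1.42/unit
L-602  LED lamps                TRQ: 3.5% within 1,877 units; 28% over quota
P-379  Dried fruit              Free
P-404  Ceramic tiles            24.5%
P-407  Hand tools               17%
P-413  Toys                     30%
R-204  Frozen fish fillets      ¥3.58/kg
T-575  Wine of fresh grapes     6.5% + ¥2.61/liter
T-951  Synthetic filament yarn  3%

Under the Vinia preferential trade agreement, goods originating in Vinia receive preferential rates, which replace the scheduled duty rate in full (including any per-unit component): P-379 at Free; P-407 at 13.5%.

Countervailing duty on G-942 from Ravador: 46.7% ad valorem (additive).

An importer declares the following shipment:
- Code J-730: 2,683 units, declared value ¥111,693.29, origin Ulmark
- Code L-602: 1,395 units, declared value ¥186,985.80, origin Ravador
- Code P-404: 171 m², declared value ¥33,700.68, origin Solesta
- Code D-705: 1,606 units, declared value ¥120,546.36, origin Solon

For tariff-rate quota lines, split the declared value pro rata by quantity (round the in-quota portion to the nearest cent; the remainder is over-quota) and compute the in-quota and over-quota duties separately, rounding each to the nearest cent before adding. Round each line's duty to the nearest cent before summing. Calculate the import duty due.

¥21,266.09

Line 1 (J-730, Ulmark, 2,683 units, ¥111,693.29):
Base rate for J-730 is 1.5% + ¥1.42/unit.
Duty = ¥111,693.29 × 1.5% + 2,683 × ¥1.42 = ¥5,485.26.
Line 2 (L-602, Ravador, 1,395 units, ¥186,985.80):
Code L-602 is under a tariff-rate quota (threshold 1,877 units). Quantity 1,395 units is within the quota, so the in-quota rate 3.5% applies to the full value.
Duty = ¥186,985.80 × 3.5% = ¥6,544.50.
Line 3 (P-404, Solesta, 171 m², ¥33,700.68):
Base rate for P-404 is 24.5%.
Duty = ¥33,700.68 × 24.5% = ¥8,256.67.
Line 4 (D-705, Solon, 1,606 units, ¥120,546.36):
Base rate for D-705 is ¥0.61/unit.
Duty = 1,606 × ¥0.61 = ¥979.66.
Total = ¥5,485.26 + ¥6,544.50 + ¥8,256.67 + ¥979.66 = ¥21,266.09.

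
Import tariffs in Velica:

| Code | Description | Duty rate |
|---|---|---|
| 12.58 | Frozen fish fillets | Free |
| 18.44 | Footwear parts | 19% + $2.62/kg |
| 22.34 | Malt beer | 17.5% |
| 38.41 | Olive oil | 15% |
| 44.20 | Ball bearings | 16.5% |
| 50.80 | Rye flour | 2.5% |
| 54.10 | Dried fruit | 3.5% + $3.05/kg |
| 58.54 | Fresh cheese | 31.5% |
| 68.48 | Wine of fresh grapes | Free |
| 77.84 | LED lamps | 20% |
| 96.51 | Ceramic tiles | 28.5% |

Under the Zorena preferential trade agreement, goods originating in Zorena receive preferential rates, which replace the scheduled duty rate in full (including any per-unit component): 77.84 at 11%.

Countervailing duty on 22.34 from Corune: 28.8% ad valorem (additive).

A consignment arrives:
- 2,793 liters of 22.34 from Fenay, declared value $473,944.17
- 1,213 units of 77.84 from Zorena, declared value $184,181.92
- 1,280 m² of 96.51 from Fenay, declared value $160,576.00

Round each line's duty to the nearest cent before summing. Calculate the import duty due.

$148,964.40

Line 1 (22.34, Fenay, 2,793 liters, $473,944.17):
Base rate for 22.34 is 17.5%.
The additional-duty order on 22.34 targets Corune, not Fenay; it does not apply.
Duty = $473,944.17 × 17.5% = $82,940.23.
Line 2 (77.84, Zorena, 1,213 units, $184,181.92):
Base rate for 77.84 is 20%.
Origin Zorena qualifies under the Velica–Zorena agreement and 77.84 is covered: preferential rate 11% applies instead.
Duty = $184,181.92 × 11% = $20,260.01.
Line 3 (96.51, Fenay, 1,280 m², $160,576.00):
Base rate for 96.51 is 28.5%.
Duty = $160,576.00 × 28.5% = $45,764.16.
Total = $82,940.23 + $20,260.01 + $45,764.16 = $148,964.40.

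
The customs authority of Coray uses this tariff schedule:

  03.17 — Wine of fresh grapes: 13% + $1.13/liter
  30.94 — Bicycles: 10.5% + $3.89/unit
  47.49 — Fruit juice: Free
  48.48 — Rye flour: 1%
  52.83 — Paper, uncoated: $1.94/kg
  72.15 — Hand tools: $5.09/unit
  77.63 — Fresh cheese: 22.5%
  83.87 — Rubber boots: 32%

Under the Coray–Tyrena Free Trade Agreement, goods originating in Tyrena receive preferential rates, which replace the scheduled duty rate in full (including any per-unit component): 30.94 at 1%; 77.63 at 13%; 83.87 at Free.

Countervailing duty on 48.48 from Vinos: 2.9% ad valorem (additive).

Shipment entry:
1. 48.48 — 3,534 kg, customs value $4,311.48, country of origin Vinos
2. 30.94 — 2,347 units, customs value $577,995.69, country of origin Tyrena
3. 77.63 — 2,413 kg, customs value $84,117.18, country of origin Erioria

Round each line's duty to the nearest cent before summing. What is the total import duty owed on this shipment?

Line 1 (48.48, Vinos, 3,534 kg, $4,311.48):
Base rate for 48.48 is 1%.
Additional duty on 48.48 from Vinos: +2.9%. Applied ad valorem rate: 1% + 2.9% = 3.9%.
Duty = $4,311.48 × 3.9% = $168.15.
Line 2 (30.94, Tyrena, 2,347 units, $577,995.69):
Base rate for 30.94 is 10.5% + $3.89/unit.
Origin Tyrena qualifies under the Coray–Tyrena agreement and 30.94 is covered: preferential rate 1% applies instead.
Duty = $577,995.69 × 1% = $5,779.96.
Line 3 (77.63, Erioria, 2,413 kg, $84,117.18):
Base rate for 77.63 is 22.5%.
77.63 has an FTA preferential rate, but origin Erioria is not Tyrena; base rate stands.
Duty = $84,117.18 × 22.5% = $18,926.37.
Total = $168.15 + $5,779.96 + $18,926.37 = $24,874.48.

$24,874.48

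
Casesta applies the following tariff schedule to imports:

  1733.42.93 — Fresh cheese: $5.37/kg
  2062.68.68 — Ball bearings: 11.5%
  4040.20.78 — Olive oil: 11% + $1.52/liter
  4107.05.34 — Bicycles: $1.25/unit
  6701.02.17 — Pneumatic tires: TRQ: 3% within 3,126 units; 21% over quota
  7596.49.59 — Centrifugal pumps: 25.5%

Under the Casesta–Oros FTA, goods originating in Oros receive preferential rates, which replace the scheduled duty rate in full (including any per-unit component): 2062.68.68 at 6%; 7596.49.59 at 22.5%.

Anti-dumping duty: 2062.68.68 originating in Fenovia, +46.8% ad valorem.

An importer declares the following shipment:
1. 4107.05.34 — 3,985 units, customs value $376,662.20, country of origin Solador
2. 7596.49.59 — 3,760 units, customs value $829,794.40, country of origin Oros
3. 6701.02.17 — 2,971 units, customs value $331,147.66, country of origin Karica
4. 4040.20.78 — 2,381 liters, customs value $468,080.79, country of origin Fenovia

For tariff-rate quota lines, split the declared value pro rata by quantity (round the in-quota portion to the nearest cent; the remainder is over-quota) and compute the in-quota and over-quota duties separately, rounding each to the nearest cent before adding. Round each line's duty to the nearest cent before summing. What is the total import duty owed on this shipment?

Line 1 (4107.05.34, Solador, 3,985 units, $376,662.20):
Base rate for 4107.05.34 is $1.25/unit.
Duty = 3,985 × $1.25 = $4,981.25.
Line 2 (7596.49.59, Oros, 3,760 units, $829,794.40):
Base rate for 7596.49.59 is 25.5%.
Origin Oros qualifies under the Casesta–Oros agreement and 7596.49.59 is covered: preferential rate 22.5% applies instead.
Duty = $829,794.40 × 22.5% = $186,703.74.
Line 3 (6701.02.17, Karica, 2,971 units, $331,147.66):
Code 6701.02.17 is under a tariff-rate quota (threshold 3,126 units). Quantity 2,971 units is within the quota, so the in-quota rate 3% applies to the full value.
Duty = $331,147.66 × 3% = $9,934.43.
Line 4 (4040.20.78, Fenovia, 2,381 liters, $468,080.79):
Base rate for 4040.20.78 is 11% + $1.52/liter.
Duty = $468,080.79 × 11% + 2,381 × $1.52 = $55,108.01.
Total = $4,981.25 + $186,703.74 + $9,934.43 + $55,108.01 = $256,727.43.

$256,727.43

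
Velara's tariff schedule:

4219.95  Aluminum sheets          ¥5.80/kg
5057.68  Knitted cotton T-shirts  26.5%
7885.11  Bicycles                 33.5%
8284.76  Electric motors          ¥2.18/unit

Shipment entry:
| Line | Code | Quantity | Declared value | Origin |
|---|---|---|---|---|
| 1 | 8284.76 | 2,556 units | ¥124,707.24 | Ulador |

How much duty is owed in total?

¥5,572.08

Line 1 (8284.76, Ulador, 2,556 units, ¥124,707.24):
Base rate for 8284.76 is ¥2.18/unit.
Duty = 2,556 × ¥2.18 = ¥5,572.08.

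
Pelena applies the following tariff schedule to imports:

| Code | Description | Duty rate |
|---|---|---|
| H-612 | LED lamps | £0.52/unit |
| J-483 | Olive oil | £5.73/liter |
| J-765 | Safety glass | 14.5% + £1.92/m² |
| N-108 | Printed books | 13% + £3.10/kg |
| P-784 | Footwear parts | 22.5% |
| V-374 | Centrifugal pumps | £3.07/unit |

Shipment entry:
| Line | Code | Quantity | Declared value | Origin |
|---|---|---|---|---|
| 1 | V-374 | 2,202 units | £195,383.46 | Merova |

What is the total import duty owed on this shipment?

Line 1 (V-374, Merova, 2,202 units, £195,383.46):
Base rate for V-374 is £3.07/unit.
Duty = 2,202 × £3.07 = £6,760.14.

£6,760.14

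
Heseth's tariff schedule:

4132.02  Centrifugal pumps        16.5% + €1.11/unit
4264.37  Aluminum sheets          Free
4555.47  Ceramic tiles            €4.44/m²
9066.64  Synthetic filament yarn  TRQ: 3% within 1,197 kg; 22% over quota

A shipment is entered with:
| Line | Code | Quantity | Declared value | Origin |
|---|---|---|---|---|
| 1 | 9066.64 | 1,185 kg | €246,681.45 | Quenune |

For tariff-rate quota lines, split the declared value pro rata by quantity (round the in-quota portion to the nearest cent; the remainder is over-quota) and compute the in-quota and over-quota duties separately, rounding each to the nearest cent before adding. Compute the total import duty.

Line 1 (9066.64, Quenune, 1,185 kg, €246,681.45):
Code 9066.64 is under a tariff-rate quota (threshold 1,197 kg). Quantity 1,185 kg is within the quota, so the in-quota rate 3% applies to the full value.
Duty = €246,681.45 × 3% = €7,400.44.

€7,400.44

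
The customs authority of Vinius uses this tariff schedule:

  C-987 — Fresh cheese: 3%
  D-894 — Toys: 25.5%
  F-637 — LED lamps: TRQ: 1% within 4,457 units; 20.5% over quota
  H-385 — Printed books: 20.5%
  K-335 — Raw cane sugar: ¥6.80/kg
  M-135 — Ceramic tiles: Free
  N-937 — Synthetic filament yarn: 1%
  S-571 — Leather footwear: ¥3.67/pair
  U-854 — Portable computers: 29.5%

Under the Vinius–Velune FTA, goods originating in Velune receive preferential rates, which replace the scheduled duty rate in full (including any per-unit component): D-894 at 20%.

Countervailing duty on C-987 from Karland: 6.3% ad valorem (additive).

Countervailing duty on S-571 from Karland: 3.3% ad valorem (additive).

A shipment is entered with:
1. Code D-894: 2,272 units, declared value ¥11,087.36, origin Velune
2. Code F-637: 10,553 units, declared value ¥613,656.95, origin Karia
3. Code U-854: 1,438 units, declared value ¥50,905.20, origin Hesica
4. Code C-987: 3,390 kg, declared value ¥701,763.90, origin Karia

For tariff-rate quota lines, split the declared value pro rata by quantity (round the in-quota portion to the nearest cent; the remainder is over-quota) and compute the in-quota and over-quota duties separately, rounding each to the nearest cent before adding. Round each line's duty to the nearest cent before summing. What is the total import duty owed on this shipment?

Line 1 (D-894, Velune, 2,272 units, ¥11,087.36):
Base rate for D-894 is 25.5%.
Origin Velune qualifies under the Vinius–Velune agreement and D-894 is covered: preferential rate 20% applies instead.
Duty = ¥11,087.36 × 20% = ¥2,217.47.
Line 2 (F-637, Karia, 10,553 units, ¥613,656.95):
Code F-637 is under a tariff-rate quota (threshold 4,457 units). In-quota: 4,457 units at 1%; over-quota: 6,096 units at 20.5%.
Pro-rata value split: in-quota = ¥613,656.95 × 4,457/10,553 = ¥259,174.55; over-quota = ¥613,656.95 − ¥259,174.55 = ¥354,482.40.
In-quota duty = ¥259,174.55 × 1% = ¥2,591.75. Over-quota duty = ¥354,482.40 × 20.5% = ¥72,668.89.
Line duty = ¥2,591.75 + ¥72,668.89 = ¥75,260.64.
Line 3 (U-854, Hesica, 1,438 units, ¥50,905.20):
Base rate for U-854 is 29.5%.
Duty = ¥50,905.20 × 29.5% = ¥15,017.03.
Line 4 (C-987, Karia, 3,390 kg, ¥701,763.90):
Base rate for C-987 is 3%.
The additional-duty order on C-987 targets Karland, not Karia; it does not apply.
Duty = ¥701,763.90 × 3% = ¥21,052.92.
Total = ¥2,217.47 + ¥75,260.64 + ¥15,017.03 + ¥21,052.92 = ¥113,548.06.

¥113,548.06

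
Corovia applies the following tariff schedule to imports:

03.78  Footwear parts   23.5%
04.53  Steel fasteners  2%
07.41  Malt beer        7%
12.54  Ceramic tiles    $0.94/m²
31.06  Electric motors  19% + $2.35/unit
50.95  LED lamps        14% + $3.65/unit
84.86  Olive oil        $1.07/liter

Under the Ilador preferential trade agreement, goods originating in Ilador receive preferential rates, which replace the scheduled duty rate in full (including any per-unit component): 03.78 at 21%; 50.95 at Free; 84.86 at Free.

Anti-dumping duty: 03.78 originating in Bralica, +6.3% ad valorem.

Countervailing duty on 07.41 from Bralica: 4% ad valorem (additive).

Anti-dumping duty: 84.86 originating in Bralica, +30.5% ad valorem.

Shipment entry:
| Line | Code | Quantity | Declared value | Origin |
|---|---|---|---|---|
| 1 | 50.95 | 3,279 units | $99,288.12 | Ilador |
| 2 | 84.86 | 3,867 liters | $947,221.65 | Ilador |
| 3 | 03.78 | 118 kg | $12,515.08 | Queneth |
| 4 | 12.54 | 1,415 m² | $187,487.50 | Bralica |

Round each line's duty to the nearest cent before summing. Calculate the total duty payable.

Line 1 (50.95, Ilador, 3,279 units, $99,288.12):
Base rate for 50.95 is 14% + $3.65/unit.
Origin Ilador qualifies under the Corovia–Ilador agreement and 50.95 is covered: preferential rate Free applies instead.
Duty = $99,288.12 × 0% = $0.00.
Line 2 (84.86, Ilador, 3,867 liters, $947,221.65):
Base rate for 84.86 is $1.07/liter.
Origin Ilador qualifies under the Corovia–Ilador agreement and 84.86 is covered: preferential rate Free applies instead.
The additional-duty order on 84.86 targets Bralica, not Ilador; it does not apply.
Duty = $947,221.65 × 0% = $0.00.
Line 3 (03.78, Queneth, 118 kg, $12,515.08):
Base rate for 03.78 is 23.5%.
03.78 has an FTA preferential rate, but origin Queneth is not Ilador; base rate stands.
The additional-duty order on 03.78 targets Bralica, not Queneth; it does not apply.
Duty = $12,515.08 × 23.5% = $2,941.04.
Line 4 (12.54, Bralica, 1,415 m², $187,487.50):
Base rate for 12.54 is $0.94/m².
Duty = 1,415 × $0.94 = $1,330.10.
Total = $0.00 + $0.00 + $2,941.04 + $1,330.10 = $4,271.14.

$4,271.14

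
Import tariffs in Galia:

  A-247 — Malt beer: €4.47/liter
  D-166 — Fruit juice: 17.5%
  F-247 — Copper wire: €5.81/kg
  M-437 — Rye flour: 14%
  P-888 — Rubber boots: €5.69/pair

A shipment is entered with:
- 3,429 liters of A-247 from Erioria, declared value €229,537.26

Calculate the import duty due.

Line 1 (A-247, Erioria, 3,429 liters, €229,537.26):
Base rate for A-247 is €4.47/liter.
Duty = 3,429 × €4.47 = €15,327.63.

€15,327.63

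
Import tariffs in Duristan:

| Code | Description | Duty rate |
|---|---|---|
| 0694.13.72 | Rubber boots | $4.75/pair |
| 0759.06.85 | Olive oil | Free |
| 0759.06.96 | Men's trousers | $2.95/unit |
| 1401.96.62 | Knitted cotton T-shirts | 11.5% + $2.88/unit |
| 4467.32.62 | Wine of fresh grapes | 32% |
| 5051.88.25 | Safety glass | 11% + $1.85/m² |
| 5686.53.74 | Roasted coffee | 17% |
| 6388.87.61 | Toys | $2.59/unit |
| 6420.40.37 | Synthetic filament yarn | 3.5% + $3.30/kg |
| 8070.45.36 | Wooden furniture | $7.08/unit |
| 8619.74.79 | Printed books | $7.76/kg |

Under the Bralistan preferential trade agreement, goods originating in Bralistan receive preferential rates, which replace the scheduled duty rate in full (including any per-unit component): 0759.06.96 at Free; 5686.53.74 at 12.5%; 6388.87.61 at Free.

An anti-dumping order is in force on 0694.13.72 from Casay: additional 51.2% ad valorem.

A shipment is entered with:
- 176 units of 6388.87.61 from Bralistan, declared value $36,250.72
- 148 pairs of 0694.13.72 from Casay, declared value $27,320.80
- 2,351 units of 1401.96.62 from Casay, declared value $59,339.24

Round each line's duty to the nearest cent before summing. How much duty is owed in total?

Line 1 (6388.87.61, Bralistan, 176 units, $36,250.72):
Base rate for 6388.87.61 is $2.59/unit.
Origin Bralistan qualifies under the Duristan–Bralistan agreement and 6388.87.61 is covered: preferential rate Free applies instead.
Duty = $36,250.72 × 0% = $0.00.
Line 2 (0694.13.72, Casay, 148 pairs, $27,320.80):
Base rate for 0694.13.72 is $4.75/pair.
Additional duty on 0694.13.72 from Casay: +51.2% ad valorem. Applied ad valorem rate = 51.2%.
Duty = $27,320.80 × 51.2% + 148 × $4.75 = $14,691.25.
Line 3 (1401.96.62, Casay, 2,351 units, $59,339.24):
Base rate for 1401.96.62 is 11.5% + $2.88/unit.
Duty = $59,339.24 × 11.5% + 2,351 × $2.88 = $13,594.89.
Total = $0.00 + $14,691.25 + $13,594.89 = $28,286.14.

$28,286.14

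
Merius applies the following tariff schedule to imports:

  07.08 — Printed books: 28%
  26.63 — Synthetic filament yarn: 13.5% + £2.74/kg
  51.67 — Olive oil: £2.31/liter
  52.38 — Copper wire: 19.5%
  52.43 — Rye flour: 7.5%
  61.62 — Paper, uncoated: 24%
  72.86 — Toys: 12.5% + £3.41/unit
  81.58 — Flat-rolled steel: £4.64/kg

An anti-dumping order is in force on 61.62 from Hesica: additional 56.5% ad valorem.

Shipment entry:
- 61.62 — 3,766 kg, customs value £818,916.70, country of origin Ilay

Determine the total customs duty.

Line 1 (61.62, Ilay, 3,766 kg, £818,916.70):
Base rate for 61.62 is 24%.
The additional-duty order on 61.62 targets Hesica, not Ilay; it does not apply.
Duty = £818,916.70 × 24% = £196,540.01.

£196,540.01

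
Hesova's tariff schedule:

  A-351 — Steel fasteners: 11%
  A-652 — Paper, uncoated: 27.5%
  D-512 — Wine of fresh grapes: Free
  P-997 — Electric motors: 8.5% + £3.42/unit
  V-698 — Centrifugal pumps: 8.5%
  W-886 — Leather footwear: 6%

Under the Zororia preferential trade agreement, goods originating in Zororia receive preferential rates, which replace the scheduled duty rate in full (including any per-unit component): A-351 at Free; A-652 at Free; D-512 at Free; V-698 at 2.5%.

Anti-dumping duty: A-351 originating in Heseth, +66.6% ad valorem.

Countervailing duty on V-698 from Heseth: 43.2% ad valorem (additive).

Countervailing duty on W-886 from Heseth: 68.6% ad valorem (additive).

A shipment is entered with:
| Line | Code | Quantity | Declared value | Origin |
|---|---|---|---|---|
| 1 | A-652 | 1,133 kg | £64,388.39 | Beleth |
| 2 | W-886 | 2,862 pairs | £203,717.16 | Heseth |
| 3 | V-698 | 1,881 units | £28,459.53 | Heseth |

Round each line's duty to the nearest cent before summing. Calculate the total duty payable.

Line 1 (A-652, Beleth, 1,133 kg, £64,388.39):
Base rate for A-652 is 27.5%.
A-652 has an FTA preferential rate, but origin Beleth is not Zororia; base rate stands.
Duty = £64,388.39 × 27.5% = £17,706.81.
Line 2 (W-886, Heseth, 2,862 pairs, £203,717.16):
Base rate for W-886 is 6%.
Additional duty on W-886 from Heseth: +68.6%. Applied ad valorem rate: 6% + 68.6% = 74.6%.
Duty = £203,717.16 × 74.6% = £151,973.00.
Line 3 (V-698, Heseth, 1,881 units, £28,459.53):
Base rate for V-698 is 8.5%.
V-698 has an FTA preferential rate, but origin Heseth is not Zororia; base rate stands.
Additional duty on V-698 from Heseth: +43.2%. Applied ad valorem rate: 8.5% + 43.2% = 51.7%.
Duty = £28,459.53 × 51.7% = £14,713.58.
Total = £17,706.81 + £151,973.00 + £14,713.58 = £184,393.39.

£184,393.39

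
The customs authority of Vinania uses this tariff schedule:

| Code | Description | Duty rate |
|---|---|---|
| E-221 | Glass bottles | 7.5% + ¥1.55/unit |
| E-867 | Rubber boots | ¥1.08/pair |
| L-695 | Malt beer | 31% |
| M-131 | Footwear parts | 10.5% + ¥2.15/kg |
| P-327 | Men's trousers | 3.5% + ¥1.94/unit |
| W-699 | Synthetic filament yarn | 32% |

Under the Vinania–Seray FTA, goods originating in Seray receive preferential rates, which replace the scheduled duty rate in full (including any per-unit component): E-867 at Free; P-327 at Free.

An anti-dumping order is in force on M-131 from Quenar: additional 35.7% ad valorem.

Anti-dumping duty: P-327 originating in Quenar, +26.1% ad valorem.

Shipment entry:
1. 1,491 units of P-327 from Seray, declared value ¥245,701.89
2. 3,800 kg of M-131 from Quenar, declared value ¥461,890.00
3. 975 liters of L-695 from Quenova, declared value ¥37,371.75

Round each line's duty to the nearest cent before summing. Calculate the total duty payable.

Line 1 (P-327, Seray, 1,491 units, ¥245,701.89):
Base rate for P-327 is 3.5% + ¥1.94/unit.
Origin Seray qualifies under the Vinania–Seray agreement and P-327 is covered: preferential rate Free applies instead.
The additional-duty order on P-327 targets Quenar, not Seray; it does not apply.
Duty = ¥245,701.89 × 0% = ¥0.00.
Line 2 (M-131, Quenar, 3,800 kg, ¥461,890.00):
Base rate for M-131 is 10.5% + ¥2.15/kg.
Additional duty on M-131 from Quenar: +35.7%. Applied ad valorem rate: 10.5% + 35.7% = 46.2%.
Duty = ¥461,890.00 × 46.2% + 3,800 × ¥2.15 = ¥221,563.18.
Line 3 (L-695, Quenova, 975 liters, ¥37,371.75):
Base rate for L-695 is 31%.
Duty = ¥37,371.75 × 31% = ¥11,585.24.
Total = ¥0.00 + ¥221,563.18 + ¥11,585.24 = ¥233,148.42.

¥233,148.42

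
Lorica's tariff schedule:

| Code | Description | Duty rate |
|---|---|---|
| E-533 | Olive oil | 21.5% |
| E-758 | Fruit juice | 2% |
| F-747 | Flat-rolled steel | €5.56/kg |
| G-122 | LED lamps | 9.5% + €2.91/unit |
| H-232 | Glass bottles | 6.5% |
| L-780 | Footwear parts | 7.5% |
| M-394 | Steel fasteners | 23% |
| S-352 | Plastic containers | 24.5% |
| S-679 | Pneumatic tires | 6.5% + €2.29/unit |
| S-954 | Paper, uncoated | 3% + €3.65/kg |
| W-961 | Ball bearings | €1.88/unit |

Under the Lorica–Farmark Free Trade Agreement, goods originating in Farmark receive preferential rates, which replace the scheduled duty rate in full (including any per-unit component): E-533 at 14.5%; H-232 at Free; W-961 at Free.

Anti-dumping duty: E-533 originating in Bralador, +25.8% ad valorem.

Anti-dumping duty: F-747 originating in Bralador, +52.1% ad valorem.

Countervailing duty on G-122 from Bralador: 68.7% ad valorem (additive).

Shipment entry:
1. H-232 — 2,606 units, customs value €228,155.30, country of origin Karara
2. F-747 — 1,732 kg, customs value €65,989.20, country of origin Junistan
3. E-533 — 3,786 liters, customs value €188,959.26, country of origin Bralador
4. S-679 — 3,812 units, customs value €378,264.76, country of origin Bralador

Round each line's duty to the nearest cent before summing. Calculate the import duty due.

€147,154.43

Line 1 (H-232, Karara, 2,606 units, €228,155.30):
Base rate for H-232 is 6.5%.
H-232 has an FTA preferential rate, but origin Karara is not Farmark; base rate stands.
Duty = €228,155.30 × 6.5% = €14,830.09.
Line 2 (F-747, Junistan, 1,732 kg, €65,989.20):
Base rate for F-747 is €5.56/kg.
The additional-duty order on F-747 targets Bralador, not Junistan; it does not apply.
Duty = 1,732 × €5.56 = €9,629.92.
Line 3 (E-533, Bralador, 3,786 liters, €188,959.26):
Base rate for E-533 is 21.5%.
E-533 has an FTA preferential rate, but origin Bralador is not Farmark; base rate stands.
Additional duty on E-533 from Bralador: +25.8%. Applied ad valorem rate: 21.5% + 25.8% = 47.3%.
Duty = €188,959.26 × 47.3% = €89,377.73.
Line 4 (S-679, Bralador, 3,812 units, €378,264.76):
Base rate for S-679 is 6.5% + €2.29/unit.
Duty = €378,264.76 × 6.5% + 3,812 × €2.29 = €33,316.69.
Total = €14,830.09 + €9,629.92 + €89,377.73 + €33,316.69 = €147,154.43.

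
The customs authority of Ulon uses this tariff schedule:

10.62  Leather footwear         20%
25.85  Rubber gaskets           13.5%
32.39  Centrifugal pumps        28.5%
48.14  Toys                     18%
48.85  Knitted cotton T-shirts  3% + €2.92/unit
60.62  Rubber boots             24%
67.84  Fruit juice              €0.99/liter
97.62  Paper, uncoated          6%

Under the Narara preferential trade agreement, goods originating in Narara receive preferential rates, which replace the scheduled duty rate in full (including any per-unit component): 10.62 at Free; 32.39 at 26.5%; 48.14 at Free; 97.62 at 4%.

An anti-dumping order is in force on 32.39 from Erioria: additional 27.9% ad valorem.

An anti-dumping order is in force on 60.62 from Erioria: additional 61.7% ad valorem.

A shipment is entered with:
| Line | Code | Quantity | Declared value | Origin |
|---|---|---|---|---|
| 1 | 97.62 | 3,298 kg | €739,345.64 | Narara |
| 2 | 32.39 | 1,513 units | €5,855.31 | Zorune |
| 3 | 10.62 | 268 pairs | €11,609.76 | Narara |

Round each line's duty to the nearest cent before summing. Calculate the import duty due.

€31,242.59

Line 1 (97.62, Narara, 3,298 kg, €739,345.64):
Base rate for 97.62 is 6%.
Origin Narara qualifies under the Ulon–Narara agreement and 97.62 is covered: preferential rate 4% applies instead.
Duty = €739,345.64 × 4% = €29,573.83.
Line 2 (32.39, Zorune, 1,513 units, €5,855.31):
Base rate for 32.39 is 28.5%.
32.39 has an FTA preferential rate, but origin Zorune is not Narara; base rate stands.
The additional-duty order on 32.39 targets Erioria, not Zorune; it does not apply.
Duty = €5,855.31 × 28.5% = €1,668.76.
Line 3 (10.62, Narara, 268 pairs, €11,609.76):
Base rate for 10.62 is 20%.
Origin Narara qualifies under the Ulon–Narara agreement and 10.62 is covered: preferential rate Free applies instead.
Duty = €11,609.76 × 0% = €0.00.
Total = €29,573.83 + €1,668.76 + €0.00 = €31,242.59.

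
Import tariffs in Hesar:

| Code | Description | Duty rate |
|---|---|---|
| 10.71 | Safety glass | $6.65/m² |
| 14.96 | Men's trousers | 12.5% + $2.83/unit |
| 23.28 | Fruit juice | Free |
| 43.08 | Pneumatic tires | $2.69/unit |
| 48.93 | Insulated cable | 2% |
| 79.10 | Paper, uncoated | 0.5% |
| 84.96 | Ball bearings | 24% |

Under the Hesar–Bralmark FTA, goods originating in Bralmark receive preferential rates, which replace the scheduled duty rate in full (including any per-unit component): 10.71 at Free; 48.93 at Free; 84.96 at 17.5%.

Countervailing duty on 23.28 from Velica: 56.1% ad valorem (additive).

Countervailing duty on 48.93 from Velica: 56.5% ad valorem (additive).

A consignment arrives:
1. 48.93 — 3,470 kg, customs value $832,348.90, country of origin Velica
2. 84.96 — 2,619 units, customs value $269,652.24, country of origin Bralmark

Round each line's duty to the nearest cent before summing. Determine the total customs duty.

Line 1 (48.93, Velica, 3,470 kg, $832,348.90):
Base rate for 48.93 is 2%.
48.93 has an FTA preferential rate, but origin Velica is not Bralmark; base rate stands.
Additional duty on 48.93 from Velica: +56.5%. Applied ad valorem rate: 2% + 56.5% = 58.5%.
Duty = $832,348.90 × 58.5% = $486,924.11.
Line 2 (84.96, Bralmark, 2,619 units, $269,652.24):
Base rate for 84.96 is 24%.
Origin Bralmark qualifies under the Hesar–Bralmark agreement and 84.96 is covered: preferential rate 17.5% applies instead.
Duty = $269,652.24 × 17.5% = $47,189.14.
Total = $486,924.11 + $47,189.14 = $534,113.25.

$534,113.25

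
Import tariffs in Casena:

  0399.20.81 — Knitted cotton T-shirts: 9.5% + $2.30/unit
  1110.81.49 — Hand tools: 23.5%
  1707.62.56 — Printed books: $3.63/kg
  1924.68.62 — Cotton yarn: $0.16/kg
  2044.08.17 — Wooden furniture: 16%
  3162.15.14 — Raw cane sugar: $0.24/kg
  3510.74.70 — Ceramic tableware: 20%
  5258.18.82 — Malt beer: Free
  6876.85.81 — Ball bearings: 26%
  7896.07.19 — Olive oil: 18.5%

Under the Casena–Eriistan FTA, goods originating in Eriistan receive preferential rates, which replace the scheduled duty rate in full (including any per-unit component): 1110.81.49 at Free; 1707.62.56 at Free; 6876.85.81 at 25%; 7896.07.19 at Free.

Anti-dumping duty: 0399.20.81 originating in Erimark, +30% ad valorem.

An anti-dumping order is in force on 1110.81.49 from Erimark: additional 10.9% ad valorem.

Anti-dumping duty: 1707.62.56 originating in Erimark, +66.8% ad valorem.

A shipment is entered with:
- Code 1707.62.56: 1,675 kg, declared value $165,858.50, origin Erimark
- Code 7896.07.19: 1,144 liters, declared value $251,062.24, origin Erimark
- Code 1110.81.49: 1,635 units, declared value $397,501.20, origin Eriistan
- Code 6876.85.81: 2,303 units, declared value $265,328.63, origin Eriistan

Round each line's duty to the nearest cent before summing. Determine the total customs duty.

Line 1 (1707.62.56, Erimark, 1,675 kg, $165,858.50):
Base rate for 1707.62.56 is $3.63/kg.
1707.62.56 has an FTA preferential rate, but origin Erimark is not Eriistan; base rate stands.
Additional duty on 1707.62.56 from Erimark: +66.8% ad valorem. Applied ad valorem rate = 66.8%.
Duty = $165,858.50 × 66.8% + 1,675 × $3.63 = $116,873.73.
Line 2 (7896.07.19, Erimark, 1,144 liters, $251,062.24):
Base rate for 7896.07.19 is 18.5%.
7896.07.19 has an FTA preferential rate, but origin Erimark is not Eriistan; base rate stands.
Duty = $251,062.24 × 18.5% = $46,446.51.
Line 3 (1110.81.49, Eriistan, 1,635 units, $397,501.20):
Base rate for 1110.81.49 is 23.5%.
Origin Eriistan qualifies under the Casena–Eriistan agreement and 1110.81.49 is covered: preferential rate Free applies instead.
The additional-duty order on 1110.81.49 targets Erimark, not Eriistan; it does not apply.
Duty = $397,501.20 × 0% = $0.00.
Line 4 (6876.85.81, Eriistan, 2,303 units, $265,328.63):
Base rate for 6876.85.81 is 26%.
Origin Eriistan qualifies under the Casena–Eriistan agreement and 6876.85.81 is covered: preferential rate 25% applies instead.
Duty = $265,328.63 × 25% = $66,332.16.
Total = $116,873.73 + $46,446.51 + $0.00 + $66,332.16 = $229,652.40.

$229,652.40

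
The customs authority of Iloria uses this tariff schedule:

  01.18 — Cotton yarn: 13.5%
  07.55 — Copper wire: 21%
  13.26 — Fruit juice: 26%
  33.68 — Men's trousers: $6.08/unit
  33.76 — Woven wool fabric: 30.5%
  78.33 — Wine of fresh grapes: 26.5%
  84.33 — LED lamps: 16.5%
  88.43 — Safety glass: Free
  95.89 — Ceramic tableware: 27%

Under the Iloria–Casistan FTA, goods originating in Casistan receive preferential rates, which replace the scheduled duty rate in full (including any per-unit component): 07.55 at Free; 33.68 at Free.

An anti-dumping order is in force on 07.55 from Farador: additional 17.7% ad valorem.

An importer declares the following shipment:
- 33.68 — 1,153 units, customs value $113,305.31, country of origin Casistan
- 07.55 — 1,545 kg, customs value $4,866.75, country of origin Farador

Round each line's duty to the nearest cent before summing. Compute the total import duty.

Line 1 (33.68, Casistan, 1,153 units, $113,305.31):
Base rate for 33.68 is $6.08/unit.
Origin Casistan qualifies under the Iloria–Casistan agreement and 33.68 is covered: preferential rate Free applies instead.
Duty = $113,305.31 × 0% = $0.00.
Line 2 (07.55, Farador, 1,545 kg, $4,866.75):
Base rate for 07.55 is 21%.
07.55 has an FTA preferential rate, but origin Farador is not Casistan; base rate stands.
Additional duty on 07.55 from Farador: +17.7%. Applied ad valorem rate: 21% + 17.7% = 38.7%.
Duty = $4,866.75 × 38.7% = $1,883.43.
Total = $0.00 + $1,883.43 = $1,883.43.

$1,883.43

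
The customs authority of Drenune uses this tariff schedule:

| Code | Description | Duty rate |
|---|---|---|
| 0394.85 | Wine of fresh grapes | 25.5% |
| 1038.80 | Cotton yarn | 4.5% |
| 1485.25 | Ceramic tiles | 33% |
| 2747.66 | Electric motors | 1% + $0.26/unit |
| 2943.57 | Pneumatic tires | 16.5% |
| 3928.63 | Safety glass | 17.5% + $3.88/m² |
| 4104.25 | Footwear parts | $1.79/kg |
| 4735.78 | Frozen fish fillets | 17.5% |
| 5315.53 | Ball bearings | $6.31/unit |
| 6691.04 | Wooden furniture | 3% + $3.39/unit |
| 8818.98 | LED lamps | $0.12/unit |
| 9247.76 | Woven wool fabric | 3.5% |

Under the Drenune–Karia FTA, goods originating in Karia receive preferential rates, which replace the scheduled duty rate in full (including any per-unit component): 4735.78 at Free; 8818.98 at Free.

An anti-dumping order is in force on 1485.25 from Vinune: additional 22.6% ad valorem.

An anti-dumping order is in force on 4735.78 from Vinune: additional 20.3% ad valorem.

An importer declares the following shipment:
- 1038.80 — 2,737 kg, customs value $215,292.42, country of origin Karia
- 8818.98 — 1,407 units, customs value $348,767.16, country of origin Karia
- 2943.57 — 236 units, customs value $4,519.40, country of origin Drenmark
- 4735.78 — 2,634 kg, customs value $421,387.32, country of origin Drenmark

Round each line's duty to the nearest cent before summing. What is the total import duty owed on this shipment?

$84,176.64

Line 1 (1038.80, Karia, 2,737 kg, $215,292.42):
Base rate for 1038.80 is 4.5%.
Origin Karia is the FTA partner but 1038.80 is not on the preference list; base rate stands.
Duty = $215,292.42 × 4.5% = $9,688.16.
Line 2 (8818.98, Karia, 1,407 units, $348,767.16):
Base rate for 8818.98 is $0.12/unit.
Origin Karia qualifies under the Drenune–Karia agreement and 8818.98 is covered: preferential rate Free applies instead.
Duty = $348,767.16 × 0% = $0.00.
Line 3 (2943.57, Drenmark, 236 units, $4,519.40):
Base rate for 2943.57 is 16.5%.
Duty = $4,519.40 × 16.5% = $745.70.
Line 4 (4735.78, Drenmark, 2,634 kg, $421,387.32):
Base rate for 4735.78 is 17.5%.
4735.78 has an FTA preferential rate, but origin Drenmark is not Karia; base rate stands.
The additional-duty order on 4735.78 targets Vinune, not Drenmark; it does not apply.
Duty = $421,387.32 × 17.5% = $73,742.78.
Total = $9,688.16 + $0.00 + $745.70 + $73,742.78 = $84,176.64.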